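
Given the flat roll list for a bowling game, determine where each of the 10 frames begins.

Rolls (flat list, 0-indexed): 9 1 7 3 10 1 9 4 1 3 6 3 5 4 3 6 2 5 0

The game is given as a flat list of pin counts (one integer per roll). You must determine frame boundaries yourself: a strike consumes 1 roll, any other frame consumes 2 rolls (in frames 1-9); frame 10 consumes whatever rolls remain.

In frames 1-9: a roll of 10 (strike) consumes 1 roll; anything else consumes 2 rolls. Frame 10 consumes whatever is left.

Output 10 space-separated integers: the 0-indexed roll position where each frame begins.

Answer: 0 2 4 5 7 9 11 13 15 17

Derivation:
Frame 1 starts at roll index 0: rolls=9,1 (sum=10), consumes 2 rolls
Frame 2 starts at roll index 2: rolls=7,3 (sum=10), consumes 2 rolls
Frame 3 starts at roll index 4: roll=10 (strike), consumes 1 roll
Frame 4 starts at roll index 5: rolls=1,9 (sum=10), consumes 2 rolls
Frame 5 starts at roll index 7: rolls=4,1 (sum=5), consumes 2 rolls
Frame 6 starts at roll index 9: rolls=3,6 (sum=9), consumes 2 rolls
Frame 7 starts at roll index 11: rolls=3,5 (sum=8), consumes 2 rolls
Frame 8 starts at roll index 13: rolls=4,3 (sum=7), consumes 2 rolls
Frame 9 starts at roll index 15: rolls=6,2 (sum=8), consumes 2 rolls
Frame 10 starts at roll index 17: 2 remaining rolls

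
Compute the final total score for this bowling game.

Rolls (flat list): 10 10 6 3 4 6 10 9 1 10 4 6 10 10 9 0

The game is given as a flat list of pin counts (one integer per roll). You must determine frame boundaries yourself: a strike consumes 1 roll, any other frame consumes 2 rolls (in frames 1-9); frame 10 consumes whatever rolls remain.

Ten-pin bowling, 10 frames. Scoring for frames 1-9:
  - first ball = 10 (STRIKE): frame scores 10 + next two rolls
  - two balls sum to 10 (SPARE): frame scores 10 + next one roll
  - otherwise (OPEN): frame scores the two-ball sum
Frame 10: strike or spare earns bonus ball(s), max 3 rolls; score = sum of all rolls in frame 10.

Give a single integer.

Answer: 202

Derivation:
Frame 1: STRIKE. 10 + next two rolls (10+6) = 26. Cumulative: 26
Frame 2: STRIKE. 10 + next two rolls (6+3) = 19. Cumulative: 45
Frame 3: OPEN (6+3=9). Cumulative: 54
Frame 4: SPARE (4+6=10). 10 + next roll (10) = 20. Cumulative: 74
Frame 5: STRIKE. 10 + next two rolls (9+1) = 20. Cumulative: 94
Frame 6: SPARE (9+1=10). 10 + next roll (10) = 20. Cumulative: 114
Frame 7: STRIKE. 10 + next two rolls (4+6) = 20. Cumulative: 134
Frame 8: SPARE (4+6=10). 10 + next roll (10) = 20. Cumulative: 154
Frame 9: STRIKE. 10 + next two rolls (10+9) = 29. Cumulative: 183
Frame 10: STRIKE. Sum of all frame-10 rolls (10+9+0) = 19. Cumulative: 202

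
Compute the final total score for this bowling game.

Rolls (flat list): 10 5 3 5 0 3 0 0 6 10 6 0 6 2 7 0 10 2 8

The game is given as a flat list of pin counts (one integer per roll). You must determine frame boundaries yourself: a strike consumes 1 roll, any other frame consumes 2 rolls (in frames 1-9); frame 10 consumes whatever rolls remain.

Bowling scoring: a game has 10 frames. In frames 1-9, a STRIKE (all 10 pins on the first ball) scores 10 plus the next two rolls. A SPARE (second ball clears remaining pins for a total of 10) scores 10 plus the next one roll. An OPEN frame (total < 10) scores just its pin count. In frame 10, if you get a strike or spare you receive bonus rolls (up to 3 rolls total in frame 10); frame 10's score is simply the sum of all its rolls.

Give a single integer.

Answer: 97

Derivation:
Frame 1: STRIKE. 10 + next two rolls (5+3) = 18. Cumulative: 18
Frame 2: OPEN (5+3=8). Cumulative: 26
Frame 3: OPEN (5+0=5). Cumulative: 31
Frame 4: OPEN (3+0=3). Cumulative: 34
Frame 5: OPEN (0+6=6). Cumulative: 40
Frame 6: STRIKE. 10 + next two rolls (6+0) = 16. Cumulative: 56
Frame 7: OPEN (6+0=6). Cumulative: 62
Frame 8: OPEN (6+2=8). Cumulative: 70
Frame 9: OPEN (7+0=7). Cumulative: 77
Frame 10: STRIKE. Sum of all frame-10 rolls (10+2+8) = 20. Cumulative: 97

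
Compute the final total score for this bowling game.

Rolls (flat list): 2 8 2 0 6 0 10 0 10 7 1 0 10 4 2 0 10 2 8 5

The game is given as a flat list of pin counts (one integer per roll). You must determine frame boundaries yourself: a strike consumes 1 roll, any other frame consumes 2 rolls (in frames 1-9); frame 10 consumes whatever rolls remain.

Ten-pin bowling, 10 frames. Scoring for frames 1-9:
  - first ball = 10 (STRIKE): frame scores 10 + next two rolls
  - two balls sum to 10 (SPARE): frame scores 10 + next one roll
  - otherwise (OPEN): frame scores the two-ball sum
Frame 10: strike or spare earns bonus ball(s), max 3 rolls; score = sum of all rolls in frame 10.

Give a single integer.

Answer: 112

Derivation:
Frame 1: SPARE (2+8=10). 10 + next roll (2) = 12. Cumulative: 12
Frame 2: OPEN (2+0=2). Cumulative: 14
Frame 3: OPEN (6+0=6). Cumulative: 20
Frame 4: STRIKE. 10 + next two rolls (0+10) = 20. Cumulative: 40
Frame 5: SPARE (0+10=10). 10 + next roll (7) = 17. Cumulative: 57
Frame 6: OPEN (7+1=8). Cumulative: 65
Frame 7: SPARE (0+10=10). 10 + next roll (4) = 14. Cumulative: 79
Frame 8: OPEN (4+2=6). Cumulative: 85
Frame 9: SPARE (0+10=10). 10 + next roll (2) = 12. Cumulative: 97
Frame 10: SPARE. Sum of all frame-10 rolls (2+8+5) = 15. Cumulative: 112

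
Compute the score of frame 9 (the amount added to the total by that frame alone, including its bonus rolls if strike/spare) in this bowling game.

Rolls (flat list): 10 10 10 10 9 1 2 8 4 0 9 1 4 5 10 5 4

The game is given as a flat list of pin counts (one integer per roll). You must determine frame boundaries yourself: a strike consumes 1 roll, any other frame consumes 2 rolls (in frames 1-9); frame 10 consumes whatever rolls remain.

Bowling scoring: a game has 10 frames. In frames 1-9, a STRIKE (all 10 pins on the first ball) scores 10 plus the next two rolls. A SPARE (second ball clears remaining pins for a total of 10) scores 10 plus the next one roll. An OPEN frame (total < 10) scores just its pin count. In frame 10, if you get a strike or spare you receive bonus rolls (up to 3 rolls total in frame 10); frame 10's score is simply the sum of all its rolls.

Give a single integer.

Answer: 9

Derivation:
Frame 1: STRIKE. 10 + next two rolls (10+10) = 30. Cumulative: 30
Frame 2: STRIKE. 10 + next two rolls (10+10) = 30. Cumulative: 60
Frame 3: STRIKE. 10 + next two rolls (10+9) = 29. Cumulative: 89
Frame 4: STRIKE. 10 + next two rolls (9+1) = 20. Cumulative: 109
Frame 5: SPARE (9+1=10). 10 + next roll (2) = 12. Cumulative: 121
Frame 6: SPARE (2+8=10). 10 + next roll (4) = 14. Cumulative: 135
Frame 7: OPEN (4+0=4). Cumulative: 139
Frame 8: SPARE (9+1=10). 10 + next roll (4) = 14. Cumulative: 153
Frame 9: OPEN (4+5=9). Cumulative: 162
Frame 10: STRIKE. Sum of all frame-10 rolls (10+5+4) = 19. Cumulative: 181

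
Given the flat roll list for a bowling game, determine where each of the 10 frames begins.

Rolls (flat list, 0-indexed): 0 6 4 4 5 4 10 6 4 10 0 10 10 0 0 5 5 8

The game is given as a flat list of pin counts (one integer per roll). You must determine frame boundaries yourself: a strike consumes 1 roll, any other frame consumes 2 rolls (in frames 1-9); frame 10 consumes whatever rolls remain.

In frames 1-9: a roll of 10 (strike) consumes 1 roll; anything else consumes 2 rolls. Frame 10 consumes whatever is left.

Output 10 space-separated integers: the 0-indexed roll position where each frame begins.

Frame 1 starts at roll index 0: rolls=0,6 (sum=6), consumes 2 rolls
Frame 2 starts at roll index 2: rolls=4,4 (sum=8), consumes 2 rolls
Frame 3 starts at roll index 4: rolls=5,4 (sum=9), consumes 2 rolls
Frame 4 starts at roll index 6: roll=10 (strike), consumes 1 roll
Frame 5 starts at roll index 7: rolls=6,4 (sum=10), consumes 2 rolls
Frame 6 starts at roll index 9: roll=10 (strike), consumes 1 roll
Frame 7 starts at roll index 10: rolls=0,10 (sum=10), consumes 2 rolls
Frame 8 starts at roll index 12: roll=10 (strike), consumes 1 roll
Frame 9 starts at roll index 13: rolls=0,0 (sum=0), consumes 2 rolls
Frame 10 starts at roll index 15: 3 remaining rolls

Answer: 0 2 4 6 7 9 10 12 13 15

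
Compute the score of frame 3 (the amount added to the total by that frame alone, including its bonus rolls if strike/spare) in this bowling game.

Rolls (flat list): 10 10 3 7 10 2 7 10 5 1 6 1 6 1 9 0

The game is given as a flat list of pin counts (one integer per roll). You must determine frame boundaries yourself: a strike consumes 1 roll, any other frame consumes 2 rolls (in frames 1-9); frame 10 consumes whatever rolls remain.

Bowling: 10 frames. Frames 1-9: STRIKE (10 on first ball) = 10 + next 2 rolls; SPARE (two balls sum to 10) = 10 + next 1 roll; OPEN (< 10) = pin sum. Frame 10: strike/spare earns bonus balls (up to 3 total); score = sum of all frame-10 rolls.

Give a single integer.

Frame 1: STRIKE. 10 + next two rolls (10+3) = 23. Cumulative: 23
Frame 2: STRIKE. 10 + next two rolls (3+7) = 20. Cumulative: 43
Frame 3: SPARE (3+7=10). 10 + next roll (10) = 20. Cumulative: 63
Frame 4: STRIKE. 10 + next two rolls (2+7) = 19. Cumulative: 82
Frame 5: OPEN (2+7=9). Cumulative: 91

Answer: 20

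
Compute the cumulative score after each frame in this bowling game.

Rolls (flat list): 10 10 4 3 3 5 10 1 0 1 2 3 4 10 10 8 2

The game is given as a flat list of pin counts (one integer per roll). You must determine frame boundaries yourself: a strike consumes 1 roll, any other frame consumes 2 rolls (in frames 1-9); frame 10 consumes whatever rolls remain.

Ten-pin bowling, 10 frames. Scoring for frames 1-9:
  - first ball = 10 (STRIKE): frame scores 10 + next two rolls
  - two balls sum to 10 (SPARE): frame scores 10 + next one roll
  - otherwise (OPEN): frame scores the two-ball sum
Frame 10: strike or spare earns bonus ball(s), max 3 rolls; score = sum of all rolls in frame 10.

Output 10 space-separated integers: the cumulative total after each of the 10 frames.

Frame 1: STRIKE. 10 + next two rolls (10+4) = 24. Cumulative: 24
Frame 2: STRIKE. 10 + next two rolls (4+3) = 17. Cumulative: 41
Frame 3: OPEN (4+3=7). Cumulative: 48
Frame 4: OPEN (3+5=8). Cumulative: 56
Frame 5: STRIKE. 10 + next two rolls (1+0) = 11. Cumulative: 67
Frame 6: OPEN (1+0=1). Cumulative: 68
Frame 7: OPEN (1+2=3). Cumulative: 71
Frame 8: OPEN (3+4=7). Cumulative: 78
Frame 9: STRIKE. 10 + next two rolls (10+8) = 28. Cumulative: 106
Frame 10: STRIKE. Sum of all frame-10 rolls (10+8+2) = 20. Cumulative: 126

Answer: 24 41 48 56 67 68 71 78 106 126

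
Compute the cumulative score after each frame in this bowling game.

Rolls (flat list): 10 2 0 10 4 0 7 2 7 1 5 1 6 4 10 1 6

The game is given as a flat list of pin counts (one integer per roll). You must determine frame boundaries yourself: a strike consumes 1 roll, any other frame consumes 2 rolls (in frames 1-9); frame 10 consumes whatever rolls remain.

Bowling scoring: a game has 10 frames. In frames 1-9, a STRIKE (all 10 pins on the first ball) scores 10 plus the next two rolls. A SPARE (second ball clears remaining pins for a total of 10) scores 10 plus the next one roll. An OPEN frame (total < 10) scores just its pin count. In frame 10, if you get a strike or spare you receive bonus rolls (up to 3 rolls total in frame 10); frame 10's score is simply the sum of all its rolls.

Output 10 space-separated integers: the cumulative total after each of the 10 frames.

Answer: 12 14 28 32 41 49 55 75 92 99

Derivation:
Frame 1: STRIKE. 10 + next two rolls (2+0) = 12. Cumulative: 12
Frame 2: OPEN (2+0=2). Cumulative: 14
Frame 3: STRIKE. 10 + next two rolls (4+0) = 14. Cumulative: 28
Frame 4: OPEN (4+0=4). Cumulative: 32
Frame 5: OPEN (7+2=9). Cumulative: 41
Frame 6: OPEN (7+1=8). Cumulative: 49
Frame 7: OPEN (5+1=6). Cumulative: 55
Frame 8: SPARE (6+4=10). 10 + next roll (10) = 20. Cumulative: 75
Frame 9: STRIKE. 10 + next two rolls (1+6) = 17. Cumulative: 92
Frame 10: OPEN. Sum of all frame-10 rolls (1+6) = 7. Cumulative: 99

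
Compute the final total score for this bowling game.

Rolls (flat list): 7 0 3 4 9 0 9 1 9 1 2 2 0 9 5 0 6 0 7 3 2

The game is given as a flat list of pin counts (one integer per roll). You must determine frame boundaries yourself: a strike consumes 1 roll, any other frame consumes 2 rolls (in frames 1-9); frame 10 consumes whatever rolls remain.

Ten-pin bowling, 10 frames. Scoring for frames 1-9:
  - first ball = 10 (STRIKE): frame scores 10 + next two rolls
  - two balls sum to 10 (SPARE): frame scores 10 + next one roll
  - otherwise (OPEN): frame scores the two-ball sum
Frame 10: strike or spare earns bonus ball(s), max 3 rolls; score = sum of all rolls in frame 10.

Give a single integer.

Answer: 90

Derivation:
Frame 1: OPEN (7+0=7). Cumulative: 7
Frame 2: OPEN (3+4=7). Cumulative: 14
Frame 3: OPEN (9+0=9). Cumulative: 23
Frame 4: SPARE (9+1=10). 10 + next roll (9) = 19. Cumulative: 42
Frame 5: SPARE (9+1=10). 10 + next roll (2) = 12. Cumulative: 54
Frame 6: OPEN (2+2=4). Cumulative: 58
Frame 7: OPEN (0+9=9). Cumulative: 67
Frame 8: OPEN (5+0=5). Cumulative: 72
Frame 9: OPEN (6+0=6). Cumulative: 78
Frame 10: SPARE. Sum of all frame-10 rolls (7+3+2) = 12. Cumulative: 90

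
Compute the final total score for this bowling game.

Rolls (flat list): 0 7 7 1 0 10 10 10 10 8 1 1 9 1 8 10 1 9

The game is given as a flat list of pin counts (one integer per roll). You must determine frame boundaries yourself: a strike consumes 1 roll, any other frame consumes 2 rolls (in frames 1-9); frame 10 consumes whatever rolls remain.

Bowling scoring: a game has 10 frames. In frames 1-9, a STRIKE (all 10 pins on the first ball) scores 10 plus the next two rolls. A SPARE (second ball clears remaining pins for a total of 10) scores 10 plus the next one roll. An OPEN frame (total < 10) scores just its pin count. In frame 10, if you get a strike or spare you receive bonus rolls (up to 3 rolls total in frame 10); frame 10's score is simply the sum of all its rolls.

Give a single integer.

Answer: 161

Derivation:
Frame 1: OPEN (0+7=7). Cumulative: 7
Frame 2: OPEN (7+1=8). Cumulative: 15
Frame 3: SPARE (0+10=10). 10 + next roll (10) = 20. Cumulative: 35
Frame 4: STRIKE. 10 + next two rolls (10+10) = 30. Cumulative: 65
Frame 5: STRIKE. 10 + next two rolls (10+8) = 28. Cumulative: 93
Frame 6: STRIKE. 10 + next two rolls (8+1) = 19. Cumulative: 112
Frame 7: OPEN (8+1=9). Cumulative: 121
Frame 8: SPARE (1+9=10). 10 + next roll (1) = 11. Cumulative: 132
Frame 9: OPEN (1+8=9). Cumulative: 141
Frame 10: STRIKE. Sum of all frame-10 rolls (10+1+9) = 20. Cumulative: 161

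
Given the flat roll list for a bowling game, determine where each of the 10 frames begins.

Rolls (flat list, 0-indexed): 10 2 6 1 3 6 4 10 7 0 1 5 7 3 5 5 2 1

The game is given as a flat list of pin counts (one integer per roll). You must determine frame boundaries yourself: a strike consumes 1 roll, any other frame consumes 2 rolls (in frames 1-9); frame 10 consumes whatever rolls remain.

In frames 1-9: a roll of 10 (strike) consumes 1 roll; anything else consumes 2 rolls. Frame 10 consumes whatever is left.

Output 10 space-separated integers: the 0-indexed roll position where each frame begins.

Frame 1 starts at roll index 0: roll=10 (strike), consumes 1 roll
Frame 2 starts at roll index 1: rolls=2,6 (sum=8), consumes 2 rolls
Frame 3 starts at roll index 3: rolls=1,3 (sum=4), consumes 2 rolls
Frame 4 starts at roll index 5: rolls=6,4 (sum=10), consumes 2 rolls
Frame 5 starts at roll index 7: roll=10 (strike), consumes 1 roll
Frame 6 starts at roll index 8: rolls=7,0 (sum=7), consumes 2 rolls
Frame 7 starts at roll index 10: rolls=1,5 (sum=6), consumes 2 rolls
Frame 8 starts at roll index 12: rolls=7,3 (sum=10), consumes 2 rolls
Frame 9 starts at roll index 14: rolls=5,5 (sum=10), consumes 2 rolls
Frame 10 starts at roll index 16: 2 remaining rolls

Answer: 0 1 3 5 7 8 10 12 14 16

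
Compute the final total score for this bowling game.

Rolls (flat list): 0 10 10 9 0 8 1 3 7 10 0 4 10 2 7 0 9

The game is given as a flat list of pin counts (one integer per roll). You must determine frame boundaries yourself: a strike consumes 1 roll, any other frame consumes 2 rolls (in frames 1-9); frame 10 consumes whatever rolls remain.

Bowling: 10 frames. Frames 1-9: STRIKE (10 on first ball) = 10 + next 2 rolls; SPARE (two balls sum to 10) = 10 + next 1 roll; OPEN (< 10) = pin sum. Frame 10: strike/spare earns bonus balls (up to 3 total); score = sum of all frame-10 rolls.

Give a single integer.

Answer: 132

Derivation:
Frame 1: SPARE (0+10=10). 10 + next roll (10) = 20. Cumulative: 20
Frame 2: STRIKE. 10 + next two rolls (9+0) = 19. Cumulative: 39
Frame 3: OPEN (9+0=9). Cumulative: 48
Frame 4: OPEN (8+1=9). Cumulative: 57
Frame 5: SPARE (3+7=10). 10 + next roll (10) = 20. Cumulative: 77
Frame 6: STRIKE. 10 + next two rolls (0+4) = 14. Cumulative: 91
Frame 7: OPEN (0+4=4). Cumulative: 95
Frame 8: STRIKE. 10 + next two rolls (2+7) = 19. Cumulative: 114
Frame 9: OPEN (2+7=9). Cumulative: 123
Frame 10: OPEN. Sum of all frame-10 rolls (0+9) = 9. Cumulative: 132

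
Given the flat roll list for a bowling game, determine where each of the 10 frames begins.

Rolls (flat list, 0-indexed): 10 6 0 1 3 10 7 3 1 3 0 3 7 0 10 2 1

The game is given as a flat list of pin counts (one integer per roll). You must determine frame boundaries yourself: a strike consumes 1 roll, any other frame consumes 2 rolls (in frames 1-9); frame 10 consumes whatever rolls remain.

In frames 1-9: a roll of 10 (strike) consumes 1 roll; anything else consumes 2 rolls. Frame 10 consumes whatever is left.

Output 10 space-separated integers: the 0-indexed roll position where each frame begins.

Frame 1 starts at roll index 0: roll=10 (strike), consumes 1 roll
Frame 2 starts at roll index 1: rolls=6,0 (sum=6), consumes 2 rolls
Frame 3 starts at roll index 3: rolls=1,3 (sum=4), consumes 2 rolls
Frame 4 starts at roll index 5: roll=10 (strike), consumes 1 roll
Frame 5 starts at roll index 6: rolls=7,3 (sum=10), consumes 2 rolls
Frame 6 starts at roll index 8: rolls=1,3 (sum=4), consumes 2 rolls
Frame 7 starts at roll index 10: rolls=0,3 (sum=3), consumes 2 rolls
Frame 8 starts at roll index 12: rolls=7,0 (sum=7), consumes 2 rolls
Frame 9 starts at roll index 14: roll=10 (strike), consumes 1 roll
Frame 10 starts at roll index 15: 2 remaining rolls

Answer: 0 1 3 5 6 8 10 12 14 15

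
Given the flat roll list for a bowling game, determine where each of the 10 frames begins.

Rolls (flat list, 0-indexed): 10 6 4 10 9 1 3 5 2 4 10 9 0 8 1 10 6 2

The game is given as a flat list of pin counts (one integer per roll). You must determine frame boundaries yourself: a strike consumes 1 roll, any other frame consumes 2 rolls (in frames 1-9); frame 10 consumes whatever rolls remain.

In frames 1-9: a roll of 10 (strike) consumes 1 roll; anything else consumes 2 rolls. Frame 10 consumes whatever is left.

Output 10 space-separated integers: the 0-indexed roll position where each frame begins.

Answer: 0 1 3 4 6 8 10 11 13 15

Derivation:
Frame 1 starts at roll index 0: roll=10 (strike), consumes 1 roll
Frame 2 starts at roll index 1: rolls=6,4 (sum=10), consumes 2 rolls
Frame 3 starts at roll index 3: roll=10 (strike), consumes 1 roll
Frame 4 starts at roll index 4: rolls=9,1 (sum=10), consumes 2 rolls
Frame 5 starts at roll index 6: rolls=3,5 (sum=8), consumes 2 rolls
Frame 6 starts at roll index 8: rolls=2,4 (sum=6), consumes 2 rolls
Frame 7 starts at roll index 10: roll=10 (strike), consumes 1 roll
Frame 8 starts at roll index 11: rolls=9,0 (sum=9), consumes 2 rolls
Frame 9 starts at roll index 13: rolls=8,1 (sum=9), consumes 2 rolls
Frame 10 starts at roll index 15: 3 remaining rolls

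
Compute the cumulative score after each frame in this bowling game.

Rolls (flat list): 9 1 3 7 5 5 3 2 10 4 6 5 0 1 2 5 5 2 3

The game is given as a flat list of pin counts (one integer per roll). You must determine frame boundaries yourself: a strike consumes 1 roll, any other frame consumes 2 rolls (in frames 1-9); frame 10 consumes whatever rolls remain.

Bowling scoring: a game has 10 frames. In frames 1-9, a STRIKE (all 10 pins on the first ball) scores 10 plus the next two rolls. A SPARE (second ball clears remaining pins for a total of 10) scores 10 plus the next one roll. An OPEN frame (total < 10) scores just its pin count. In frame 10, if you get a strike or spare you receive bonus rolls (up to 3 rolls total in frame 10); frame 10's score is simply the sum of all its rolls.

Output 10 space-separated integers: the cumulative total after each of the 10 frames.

Frame 1: SPARE (9+1=10). 10 + next roll (3) = 13. Cumulative: 13
Frame 2: SPARE (3+7=10). 10 + next roll (5) = 15. Cumulative: 28
Frame 3: SPARE (5+5=10). 10 + next roll (3) = 13. Cumulative: 41
Frame 4: OPEN (3+2=5). Cumulative: 46
Frame 5: STRIKE. 10 + next two rolls (4+6) = 20. Cumulative: 66
Frame 6: SPARE (4+6=10). 10 + next roll (5) = 15. Cumulative: 81
Frame 7: OPEN (5+0=5). Cumulative: 86
Frame 8: OPEN (1+2=3). Cumulative: 89
Frame 9: SPARE (5+5=10). 10 + next roll (2) = 12. Cumulative: 101
Frame 10: OPEN. Sum of all frame-10 rolls (2+3) = 5. Cumulative: 106

Answer: 13 28 41 46 66 81 86 89 101 106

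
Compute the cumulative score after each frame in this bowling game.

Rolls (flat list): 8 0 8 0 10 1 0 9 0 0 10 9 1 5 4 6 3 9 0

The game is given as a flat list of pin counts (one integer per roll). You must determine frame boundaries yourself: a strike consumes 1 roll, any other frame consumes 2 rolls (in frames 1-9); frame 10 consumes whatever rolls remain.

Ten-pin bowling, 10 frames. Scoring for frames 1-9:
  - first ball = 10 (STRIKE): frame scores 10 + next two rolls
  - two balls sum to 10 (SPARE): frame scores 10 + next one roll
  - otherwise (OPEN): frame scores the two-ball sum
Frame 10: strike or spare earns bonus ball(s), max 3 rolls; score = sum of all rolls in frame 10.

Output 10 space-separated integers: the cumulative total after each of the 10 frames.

Answer: 8 16 27 28 37 56 71 80 89 98

Derivation:
Frame 1: OPEN (8+0=8). Cumulative: 8
Frame 2: OPEN (8+0=8). Cumulative: 16
Frame 3: STRIKE. 10 + next two rolls (1+0) = 11. Cumulative: 27
Frame 4: OPEN (1+0=1). Cumulative: 28
Frame 5: OPEN (9+0=9). Cumulative: 37
Frame 6: SPARE (0+10=10). 10 + next roll (9) = 19. Cumulative: 56
Frame 7: SPARE (9+1=10). 10 + next roll (5) = 15. Cumulative: 71
Frame 8: OPEN (5+4=9). Cumulative: 80
Frame 9: OPEN (6+3=9). Cumulative: 89
Frame 10: OPEN. Sum of all frame-10 rolls (9+0) = 9. Cumulative: 98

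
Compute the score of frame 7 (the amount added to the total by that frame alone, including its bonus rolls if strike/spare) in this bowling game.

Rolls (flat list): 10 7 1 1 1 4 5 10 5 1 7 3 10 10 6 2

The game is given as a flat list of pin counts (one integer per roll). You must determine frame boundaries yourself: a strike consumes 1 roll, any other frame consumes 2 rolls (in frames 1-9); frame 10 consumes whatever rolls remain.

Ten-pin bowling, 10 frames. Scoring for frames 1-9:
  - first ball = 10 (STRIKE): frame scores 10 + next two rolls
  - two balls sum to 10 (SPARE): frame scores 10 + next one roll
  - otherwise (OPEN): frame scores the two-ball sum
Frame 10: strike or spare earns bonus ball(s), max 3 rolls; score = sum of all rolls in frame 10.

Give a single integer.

Frame 1: STRIKE. 10 + next two rolls (7+1) = 18. Cumulative: 18
Frame 2: OPEN (7+1=8). Cumulative: 26
Frame 3: OPEN (1+1=2). Cumulative: 28
Frame 4: OPEN (4+5=9). Cumulative: 37
Frame 5: STRIKE. 10 + next two rolls (5+1) = 16. Cumulative: 53
Frame 6: OPEN (5+1=6). Cumulative: 59
Frame 7: SPARE (7+3=10). 10 + next roll (10) = 20. Cumulative: 79
Frame 8: STRIKE. 10 + next two rolls (10+6) = 26. Cumulative: 105
Frame 9: STRIKE. 10 + next two rolls (6+2) = 18. Cumulative: 123

Answer: 20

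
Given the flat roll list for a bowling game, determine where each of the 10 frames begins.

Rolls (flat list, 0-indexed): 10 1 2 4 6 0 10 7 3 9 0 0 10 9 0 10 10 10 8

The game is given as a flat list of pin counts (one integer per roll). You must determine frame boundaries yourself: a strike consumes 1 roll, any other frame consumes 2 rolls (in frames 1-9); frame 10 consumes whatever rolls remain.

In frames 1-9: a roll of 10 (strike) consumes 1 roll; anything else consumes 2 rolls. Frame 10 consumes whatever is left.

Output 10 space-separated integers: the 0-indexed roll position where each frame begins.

Answer: 0 1 3 5 7 9 11 13 15 16

Derivation:
Frame 1 starts at roll index 0: roll=10 (strike), consumes 1 roll
Frame 2 starts at roll index 1: rolls=1,2 (sum=3), consumes 2 rolls
Frame 3 starts at roll index 3: rolls=4,6 (sum=10), consumes 2 rolls
Frame 4 starts at roll index 5: rolls=0,10 (sum=10), consumes 2 rolls
Frame 5 starts at roll index 7: rolls=7,3 (sum=10), consumes 2 rolls
Frame 6 starts at roll index 9: rolls=9,0 (sum=9), consumes 2 rolls
Frame 7 starts at roll index 11: rolls=0,10 (sum=10), consumes 2 rolls
Frame 8 starts at roll index 13: rolls=9,0 (sum=9), consumes 2 rolls
Frame 9 starts at roll index 15: roll=10 (strike), consumes 1 roll
Frame 10 starts at roll index 16: 3 remaining rolls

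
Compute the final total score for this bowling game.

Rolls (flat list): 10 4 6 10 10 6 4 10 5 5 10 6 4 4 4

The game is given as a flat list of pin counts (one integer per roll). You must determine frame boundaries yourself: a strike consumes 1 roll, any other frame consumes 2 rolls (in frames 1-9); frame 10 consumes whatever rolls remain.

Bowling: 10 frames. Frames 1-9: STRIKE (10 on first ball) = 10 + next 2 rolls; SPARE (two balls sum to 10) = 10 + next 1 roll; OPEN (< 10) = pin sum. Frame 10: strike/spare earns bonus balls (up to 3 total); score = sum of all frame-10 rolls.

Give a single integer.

Answer: 188

Derivation:
Frame 1: STRIKE. 10 + next two rolls (4+6) = 20. Cumulative: 20
Frame 2: SPARE (4+6=10). 10 + next roll (10) = 20. Cumulative: 40
Frame 3: STRIKE. 10 + next two rolls (10+6) = 26. Cumulative: 66
Frame 4: STRIKE. 10 + next two rolls (6+4) = 20. Cumulative: 86
Frame 5: SPARE (6+4=10). 10 + next roll (10) = 20. Cumulative: 106
Frame 6: STRIKE. 10 + next two rolls (5+5) = 20. Cumulative: 126
Frame 7: SPARE (5+5=10). 10 + next roll (10) = 20. Cumulative: 146
Frame 8: STRIKE. 10 + next two rolls (6+4) = 20. Cumulative: 166
Frame 9: SPARE (6+4=10). 10 + next roll (4) = 14. Cumulative: 180
Frame 10: OPEN. Sum of all frame-10 rolls (4+4) = 8. Cumulative: 188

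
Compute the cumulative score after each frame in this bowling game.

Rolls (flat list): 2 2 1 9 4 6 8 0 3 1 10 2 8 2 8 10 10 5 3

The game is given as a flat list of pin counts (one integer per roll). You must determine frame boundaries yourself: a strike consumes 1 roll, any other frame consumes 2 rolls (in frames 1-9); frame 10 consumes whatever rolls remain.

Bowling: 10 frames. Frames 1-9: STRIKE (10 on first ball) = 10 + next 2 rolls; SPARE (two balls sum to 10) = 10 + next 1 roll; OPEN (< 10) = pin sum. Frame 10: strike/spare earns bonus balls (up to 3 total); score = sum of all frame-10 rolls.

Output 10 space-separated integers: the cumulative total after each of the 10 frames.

Answer: 4 18 36 44 48 68 80 100 125 143

Derivation:
Frame 1: OPEN (2+2=4). Cumulative: 4
Frame 2: SPARE (1+9=10). 10 + next roll (4) = 14. Cumulative: 18
Frame 3: SPARE (4+6=10). 10 + next roll (8) = 18. Cumulative: 36
Frame 4: OPEN (8+0=8). Cumulative: 44
Frame 5: OPEN (3+1=4). Cumulative: 48
Frame 6: STRIKE. 10 + next two rolls (2+8) = 20. Cumulative: 68
Frame 7: SPARE (2+8=10). 10 + next roll (2) = 12. Cumulative: 80
Frame 8: SPARE (2+8=10). 10 + next roll (10) = 20. Cumulative: 100
Frame 9: STRIKE. 10 + next two rolls (10+5) = 25. Cumulative: 125
Frame 10: STRIKE. Sum of all frame-10 rolls (10+5+3) = 18. Cumulative: 143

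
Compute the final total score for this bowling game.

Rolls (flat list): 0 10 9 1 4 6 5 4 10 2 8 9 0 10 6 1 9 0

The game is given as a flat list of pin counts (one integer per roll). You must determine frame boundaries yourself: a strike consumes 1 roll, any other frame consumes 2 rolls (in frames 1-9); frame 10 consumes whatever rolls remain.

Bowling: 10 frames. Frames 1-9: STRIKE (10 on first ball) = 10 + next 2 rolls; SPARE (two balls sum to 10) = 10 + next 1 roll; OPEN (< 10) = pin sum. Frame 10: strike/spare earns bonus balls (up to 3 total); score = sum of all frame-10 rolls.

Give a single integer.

Answer: 138

Derivation:
Frame 1: SPARE (0+10=10). 10 + next roll (9) = 19. Cumulative: 19
Frame 2: SPARE (9+1=10). 10 + next roll (4) = 14. Cumulative: 33
Frame 3: SPARE (4+6=10). 10 + next roll (5) = 15. Cumulative: 48
Frame 4: OPEN (5+4=9). Cumulative: 57
Frame 5: STRIKE. 10 + next two rolls (2+8) = 20. Cumulative: 77
Frame 6: SPARE (2+8=10). 10 + next roll (9) = 19. Cumulative: 96
Frame 7: OPEN (9+0=9). Cumulative: 105
Frame 8: STRIKE. 10 + next two rolls (6+1) = 17. Cumulative: 122
Frame 9: OPEN (6+1=7). Cumulative: 129
Frame 10: OPEN. Sum of all frame-10 rolls (9+0) = 9. Cumulative: 138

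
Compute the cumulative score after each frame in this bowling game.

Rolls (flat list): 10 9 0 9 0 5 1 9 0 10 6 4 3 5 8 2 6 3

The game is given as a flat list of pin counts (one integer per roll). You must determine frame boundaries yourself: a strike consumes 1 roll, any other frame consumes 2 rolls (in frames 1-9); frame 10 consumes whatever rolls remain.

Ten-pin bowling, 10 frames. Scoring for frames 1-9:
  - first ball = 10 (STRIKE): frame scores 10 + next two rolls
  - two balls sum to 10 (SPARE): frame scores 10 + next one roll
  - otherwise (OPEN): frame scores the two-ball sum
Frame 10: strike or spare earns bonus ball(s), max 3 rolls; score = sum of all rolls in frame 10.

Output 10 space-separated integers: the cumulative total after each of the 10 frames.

Frame 1: STRIKE. 10 + next two rolls (9+0) = 19. Cumulative: 19
Frame 2: OPEN (9+0=9). Cumulative: 28
Frame 3: OPEN (9+0=9). Cumulative: 37
Frame 4: OPEN (5+1=6). Cumulative: 43
Frame 5: OPEN (9+0=9). Cumulative: 52
Frame 6: STRIKE. 10 + next two rolls (6+4) = 20. Cumulative: 72
Frame 7: SPARE (6+4=10). 10 + next roll (3) = 13. Cumulative: 85
Frame 8: OPEN (3+5=8). Cumulative: 93
Frame 9: SPARE (8+2=10). 10 + next roll (6) = 16. Cumulative: 109
Frame 10: OPEN. Sum of all frame-10 rolls (6+3) = 9. Cumulative: 118

Answer: 19 28 37 43 52 72 85 93 109 118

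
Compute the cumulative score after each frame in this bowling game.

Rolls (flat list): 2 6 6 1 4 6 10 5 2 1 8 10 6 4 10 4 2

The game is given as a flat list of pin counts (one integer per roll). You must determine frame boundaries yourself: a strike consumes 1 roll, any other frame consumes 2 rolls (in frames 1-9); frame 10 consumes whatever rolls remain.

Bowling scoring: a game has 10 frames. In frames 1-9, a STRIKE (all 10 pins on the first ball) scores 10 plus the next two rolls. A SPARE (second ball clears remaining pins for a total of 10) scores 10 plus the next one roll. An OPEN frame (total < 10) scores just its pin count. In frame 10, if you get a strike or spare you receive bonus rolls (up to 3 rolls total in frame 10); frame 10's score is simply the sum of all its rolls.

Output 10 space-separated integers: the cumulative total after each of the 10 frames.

Answer: 8 15 35 52 59 68 88 108 124 130

Derivation:
Frame 1: OPEN (2+6=8). Cumulative: 8
Frame 2: OPEN (6+1=7). Cumulative: 15
Frame 3: SPARE (4+6=10). 10 + next roll (10) = 20. Cumulative: 35
Frame 4: STRIKE. 10 + next two rolls (5+2) = 17. Cumulative: 52
Frame 5: OPEN (5+2=7). Cumulative: 59
Frame 6: OPEN (1+8=9). Cumulative: 68
Frame 7: STRIKE. 10 + next two rolls (6+4) = 20. Cumulative: 88
Frame 8: SPARE (6+4=10). 10 + next roll (10) = 20. Cumulative: 108
Frame 9: STRIKE. 10 + next two rolls (4+2) = 16. Cumulative: 124
Frame 10: OPEN. Sum of all frame-10 rolls (4+2) = 6. Cumulative: 130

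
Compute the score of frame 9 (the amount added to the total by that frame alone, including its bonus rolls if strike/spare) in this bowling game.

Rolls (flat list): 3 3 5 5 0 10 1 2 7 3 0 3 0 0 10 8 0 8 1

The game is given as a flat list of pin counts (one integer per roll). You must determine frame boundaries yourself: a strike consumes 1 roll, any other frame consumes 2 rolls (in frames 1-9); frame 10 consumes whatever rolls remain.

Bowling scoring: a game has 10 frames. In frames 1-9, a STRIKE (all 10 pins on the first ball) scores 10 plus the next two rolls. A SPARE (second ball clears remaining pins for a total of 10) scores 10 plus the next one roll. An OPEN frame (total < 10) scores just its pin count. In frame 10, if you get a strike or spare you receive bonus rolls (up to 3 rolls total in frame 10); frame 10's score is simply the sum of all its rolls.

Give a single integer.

Answer: 8

Derivation:
Frame 1: OPEN (3+3=6). Cumulative: 6
Frame 2: SPARE (5+5=10). 10 + next roll (0) = 10. Cumulative: 16
Frame 3: SPARE (0+10=10). 10 + next roll (1) = 11. Cumulative: 27
Frame 4: OPEN (1+2=3). Cumulative: 30
Frame 5: SPARE (7+3=10). 10 + next roll (0) = 10. Cumulative: 40
Frame 6: OPEN (0+3=3). Cumulative: 43
Frame 7: OPEN (0+0=0). Cumulative: 43
Frame 8: STRIKE. 10 + next two rolls (8+0) = 18. Cumulative: 61
Frame 9: OPEN (8+0=8). Cumulative: 69
Frame 10: OPEN. Sum of all frame-10 rolls (8+1) = 9. Cumulative: 78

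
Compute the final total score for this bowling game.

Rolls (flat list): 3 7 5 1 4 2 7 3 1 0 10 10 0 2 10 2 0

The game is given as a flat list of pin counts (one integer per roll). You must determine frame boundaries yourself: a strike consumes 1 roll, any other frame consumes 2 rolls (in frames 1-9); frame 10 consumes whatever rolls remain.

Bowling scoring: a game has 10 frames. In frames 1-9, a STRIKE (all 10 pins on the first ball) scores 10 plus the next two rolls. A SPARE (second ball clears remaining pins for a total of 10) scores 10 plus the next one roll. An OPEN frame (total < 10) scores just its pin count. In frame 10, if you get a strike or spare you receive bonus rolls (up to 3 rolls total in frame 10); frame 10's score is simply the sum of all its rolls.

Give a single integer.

Frame 1: SPARE (3+7=10). 10 + next roll (5) = 15. Cumulative: 15
Frame 2: OPEN (5+1=6). Cumulative: 21
Frame 3: OPEN (4+2=6). Cumulative: 27
Frame 4: SPARE (7+3=10). 10 + next roll (1) = 11. Cumulative: 38
Frame 5: OPEN (1+0=1). Cumulative: 39
Frame 6: STRIKE. 10 + next two rolls (10+0) = 20. Cumulative: 59
Frame 7: STRIKE. 10 + next two rolls (0+2) = 12. Cumulative: 71
Frame 8: OPEN (0+2=2). Cumulative: 73
Frame 9: STRIKE. 10 + next two rolls (2+0) = 12. Cumulative: 85
Frame 10: OPEN. Sum of all frame-10 rolls (2+0) = 2. Cumulative: 87

Answer: 87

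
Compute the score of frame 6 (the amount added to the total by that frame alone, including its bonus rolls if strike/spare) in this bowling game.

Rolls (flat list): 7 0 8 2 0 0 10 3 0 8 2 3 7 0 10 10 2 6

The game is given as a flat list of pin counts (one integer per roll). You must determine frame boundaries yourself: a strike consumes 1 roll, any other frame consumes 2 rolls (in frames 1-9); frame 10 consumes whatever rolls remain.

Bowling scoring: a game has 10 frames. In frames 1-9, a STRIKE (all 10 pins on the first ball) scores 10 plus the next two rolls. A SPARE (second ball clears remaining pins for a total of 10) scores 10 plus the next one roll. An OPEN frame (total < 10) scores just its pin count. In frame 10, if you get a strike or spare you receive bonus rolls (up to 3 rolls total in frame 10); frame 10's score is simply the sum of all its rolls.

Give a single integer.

Frame 1: OPEN (7+0=7). Cumulative: 7
Frame 2: SPARE (8+2=10). 10 + next roll (0) = 10. Cumulative: 17
Frame 3: OPEN (0+0=0). Cumulative: 17
Frame 4: STRIKE. 10 + next two rolls (3+0) = 13. Cumulative: 30
Frame 5: OPEN (3+0=3). Cumulative: 33
Frame 6: SPARE (8+2=10). 10 + next roll (3) = 13. Cumulative: 46
Frame 7: SPARE (3+7=10). 10 + next roll (0) = 10. Cumulative: 56
Frame 8: SPARE (0+10=10). 10 + next roll (10) = 20. Cumulative: 76

Answer: 13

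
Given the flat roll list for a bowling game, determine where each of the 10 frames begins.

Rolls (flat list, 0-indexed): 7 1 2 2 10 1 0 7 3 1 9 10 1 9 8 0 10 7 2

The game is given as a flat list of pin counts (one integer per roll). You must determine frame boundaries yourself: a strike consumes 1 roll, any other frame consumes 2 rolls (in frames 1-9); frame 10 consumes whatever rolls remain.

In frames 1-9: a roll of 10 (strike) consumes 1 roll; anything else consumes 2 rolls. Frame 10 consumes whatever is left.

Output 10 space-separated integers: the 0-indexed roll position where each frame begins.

Answer: 0 2 4 5 7 9 11 12 14 16

Derivation:
Frame 1 starts at roll index 0: rolls=7,1 (sum=8), consumes 2 rolls
Frame 2 starts at roll index 2: rolls=2,2 (sum=4), consumes 2 rolls
Frame 3 starts at roll index 4: roll=10 (strike), consumes 1 roll
Frame 4 starts at roll index 5: rolls=1,0 (sum=1), consumes 2 rolls
Frame 5 starts at roll index 7: rolls=7,3 (sum=10), consumes 2 rolls
Frame 6 starts at roll index 9: rolls=1,9 (sum=10), consumes 2 rolls
Frame 7 starts at roll index 11: roll=10 (strike), consumes 1 roll
Frame 8 starts at roll index 12: rolls=1,9 (sum=10), consumes 2 rolls
Frame 9 starts at roll index 14: rolls=8,0 (sum=8), consumes 2 rolls
Frame 10 starts at roll index 16: 3 remaining rolls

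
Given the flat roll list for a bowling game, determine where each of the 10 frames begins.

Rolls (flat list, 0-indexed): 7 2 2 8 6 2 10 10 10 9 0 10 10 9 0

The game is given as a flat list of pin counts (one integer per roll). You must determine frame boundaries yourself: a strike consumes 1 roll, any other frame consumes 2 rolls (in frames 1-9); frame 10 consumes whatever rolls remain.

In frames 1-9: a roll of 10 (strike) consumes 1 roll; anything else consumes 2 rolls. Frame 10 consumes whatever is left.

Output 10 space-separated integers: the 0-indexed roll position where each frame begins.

Frame 1 starts at roll index 0: rolls=7,2 (sum=9), consumes 2 rolls
Frame 2 starts at roll index 2: rolls=2,8 (sum=10), consumes 2 rolls
Frame 3 starts at roll index 4: rolls=6,2 (sum=8), consumes 2 rolls
Frame 4 starts at roll index 6: roll=10 (strike), consumes 1 roll
Frame 5 starts at roll index 7: roll=10 (strike), consumes 1 roll
Frame 6 starts at roll index 8: roll=10 (strike), consumes 1 roll
Frame 7 starts at roll index 9: rolls=9,0 (sum=9), consumes 2 rolls
Frame 8 starts at roll index 11: roll=10 (strike), consumes 1 roll
Frame 9 starts at roll index 12: roll=10 (strike), consumes 1 roll
Frame 10 starts at roll index 13: 2 remaining rolls

Answer: 0 2 4 6 7 8 9 11 12 13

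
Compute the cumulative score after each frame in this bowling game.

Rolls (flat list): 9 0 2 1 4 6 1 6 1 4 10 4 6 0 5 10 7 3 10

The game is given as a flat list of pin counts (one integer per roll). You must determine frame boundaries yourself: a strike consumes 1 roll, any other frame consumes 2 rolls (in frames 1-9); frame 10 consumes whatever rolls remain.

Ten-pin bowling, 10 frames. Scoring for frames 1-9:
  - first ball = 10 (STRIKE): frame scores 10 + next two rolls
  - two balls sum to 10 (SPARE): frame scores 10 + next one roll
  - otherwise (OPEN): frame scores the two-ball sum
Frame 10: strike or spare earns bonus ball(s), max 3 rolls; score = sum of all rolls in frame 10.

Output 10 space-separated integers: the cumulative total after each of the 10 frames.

Answer: 9 12 23 30 35 55 65 70 90 110

Derivation:
Frame 1: OPEN (9+0=9). Cumulative: 9
Frame 2: OPEN (2+1=3). Cumulative: 12
Frame 3: SPARE (4+6=10). 10 + next roll (1) = 11. Cumulative: 23
Frame 4: OPEN (1+6=7). Cumulative: 30
Frame 5: OPEN (1+4=5). Cumulative: 35
Frame 6: STRIKE. 10 + next two rolls (4+6) = 20. Cumulative: 55
Frame 7: SPARE (4+6=10). 10 + next roll (0) = 10. Cumulative: 65
Frame 8: OPEN (0+5=5). Cumulative: 70
Frame 9: STRIKE. 10 + next two rolls (7+3) = 20. Cumulative: 90
Frame 10: SPARE. Sum of all frame-10 rolls (7+3+10) = 20. Cumulative: 110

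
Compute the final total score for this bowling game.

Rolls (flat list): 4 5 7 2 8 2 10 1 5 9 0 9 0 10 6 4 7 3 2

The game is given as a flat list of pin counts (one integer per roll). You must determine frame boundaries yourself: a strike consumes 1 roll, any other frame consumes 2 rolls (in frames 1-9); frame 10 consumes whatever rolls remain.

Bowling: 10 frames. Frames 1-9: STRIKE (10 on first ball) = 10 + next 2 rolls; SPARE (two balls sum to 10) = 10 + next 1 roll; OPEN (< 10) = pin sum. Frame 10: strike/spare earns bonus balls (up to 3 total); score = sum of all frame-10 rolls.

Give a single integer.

Frame 1: OPEN (4+5=9). Cumulative: 9
Frame 2: OPEN (7+2=9). Cumulative: 18
Frame 3: SPARE (8+2=10). 10 + next roll (10) = 20. Cumulative: 38
Frame 4: STRIKE. 10 + next two rolls (1+5) = 16. Cumulative: 54
Frame 5: OPEN (1+5=6). Cumulative: 60
Frame 6: OPEN (9+0=9). Cumulative: 69
Frame 7: OPEN (9+0=9). Cumulative: 78
Frame 8: STRIKE. 10 + next two rolls (6+4) = 20. Cumulative: 98
Frame 9: SPARE (6+4=10). 10 + next roll (7) = 17. Cumulative: 115
Frame 10: SPARE. Sum of all frame-10 rolls (7+3+2) = 12. Cumulative: 127

Answer: 127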